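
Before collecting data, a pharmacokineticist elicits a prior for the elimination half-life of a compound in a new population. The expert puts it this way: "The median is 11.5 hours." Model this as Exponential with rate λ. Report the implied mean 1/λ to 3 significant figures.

Exponential median = ln 2 / λ, so λ = ln 2 / 11.5 = 0.0603.
Mean = 1/λ = 16.6 hours.

mean ≈ 16.6 hours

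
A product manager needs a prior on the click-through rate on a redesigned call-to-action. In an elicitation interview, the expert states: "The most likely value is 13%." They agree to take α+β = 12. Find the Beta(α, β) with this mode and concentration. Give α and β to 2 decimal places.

α = 2.30, β = 9.70

For α,β > 1 the Beta mode is (α−1)/(α+β−2). With α+β = 12, the mode is (α−1)/10.
Set (α−1)/10 = 0.13 → α = 1 + 0.13·10 = 2.30.
β = 12 − α = 9.70.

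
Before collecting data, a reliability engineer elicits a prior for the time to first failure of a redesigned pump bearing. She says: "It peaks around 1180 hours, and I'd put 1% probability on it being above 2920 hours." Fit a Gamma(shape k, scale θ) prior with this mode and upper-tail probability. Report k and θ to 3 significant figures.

k ≈ 6.73, θ ≈ 206

Gamma(k,θ) with k>1 has mode (k−1)θ, so θ = 1180/(k−1).
Need P(X < 2920) = 0.99 with θ tied to k this way. Start at k = 2, θ = 1180: P(X<2920) ≈ 0.707.
Too low — raise k to concentrate. Iterating converges to k ≈ 6.73.
Then θ = 1180/(6.73−1) ≈ 206.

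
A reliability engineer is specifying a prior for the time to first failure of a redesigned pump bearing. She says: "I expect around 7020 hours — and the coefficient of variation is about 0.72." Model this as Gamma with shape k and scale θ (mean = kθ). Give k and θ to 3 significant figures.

k ≈ 1.93, θ ≈ 3640

For Gamma(k, scale θ): mean = kθ, variance = kθ², so CV = 1/√k.
CV = 0.72, hence k = 1/CV² = 1.93.
Then θ = mean/k = 7020/1.93 = 3640.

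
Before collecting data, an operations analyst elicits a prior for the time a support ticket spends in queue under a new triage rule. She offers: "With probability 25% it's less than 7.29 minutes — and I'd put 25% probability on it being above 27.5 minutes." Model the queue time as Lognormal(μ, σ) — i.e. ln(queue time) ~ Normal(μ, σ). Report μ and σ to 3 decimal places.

If T ~ Lognormal(μ,σ) then ln T ~ Normal(μ,σ), so the p-quantile of ln T is μ + z_p·σ.
ln(7.29) = 1.987 and ln(27.5) = 3.314; z_{0.25} = -0.6745, z_{0.75} = 0.6745.
σ = (3.314 − 1.987)/(0.6745 − (-0.6745)) = 0.984.
μ = 1.987 − (-0.6745)·0.984 = 2.650.

μ ≈ 2.650, σ ≈ 0.984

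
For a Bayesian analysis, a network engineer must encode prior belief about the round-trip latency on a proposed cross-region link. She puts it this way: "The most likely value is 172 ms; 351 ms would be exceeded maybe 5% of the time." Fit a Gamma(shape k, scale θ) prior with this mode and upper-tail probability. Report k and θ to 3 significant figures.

Gamma(k,θ) with k>1 has mode (k−1)θ, so θ = 172/(k−1).
Need P(X < 351) = 0.95 with θ tied to k this way. Start at k = 2, θ = 172: P(X<351) ≈ 0.605.
Too low — raise k to concentrate. Iterating converges to k ≈ 6.44.
Then θ = 172/(6.44−1) ≈ 31.6.

k ≈ 6.44, θ ≈ 31.6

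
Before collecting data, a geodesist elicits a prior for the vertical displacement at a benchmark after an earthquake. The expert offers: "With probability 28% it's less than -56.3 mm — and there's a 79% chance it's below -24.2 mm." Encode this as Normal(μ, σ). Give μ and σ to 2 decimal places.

The p-quantile of Normal(μ,σ) is μ + z_p·σ, with z_{0.28} = -0.5828 and z_{0.79} = 0.8064.
Eliminate σ: μ = (z₂·x₁ − z₁·x₂)/(z₂ − z₁) = (0.8064·-56.3 − (-0.5828)·-24.2)/1.389 = -42.83.
Then σ = (x₂ − x₁)/(z₂ − z₁) = (-24.2 − -56.3)/1.389 = 23.11.

μ = -42.83, σ = 23.11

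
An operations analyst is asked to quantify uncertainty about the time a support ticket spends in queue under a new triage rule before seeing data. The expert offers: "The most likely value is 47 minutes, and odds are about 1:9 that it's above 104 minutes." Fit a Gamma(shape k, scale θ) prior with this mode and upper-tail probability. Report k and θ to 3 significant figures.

k ≈ 4.05, θ ≈ 15.4

Gamma(k,θ) with k>1 has mode (k−1)θ, so θ = 47/(k−1).
Need P(X < 104) = 0.9 with θ tied to k this way. Start at k = 2, θ = 47: P(X<104) ≈ 0.649.
Too low — raise k to concentrate. Iterating converges to k ≈ 4.05.
Then θ = 47/(4.05−1) ≈ 15.4.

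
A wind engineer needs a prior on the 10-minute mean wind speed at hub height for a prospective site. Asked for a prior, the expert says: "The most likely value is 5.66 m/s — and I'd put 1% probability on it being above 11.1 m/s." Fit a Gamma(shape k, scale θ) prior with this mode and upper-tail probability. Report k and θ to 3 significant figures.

Gamma(k,θ) with k>1 has mode (k−1)θ, so θ = 5.66/(k−1).
Need P(X < 11.1) = 0.99 with θ tied to k this way. Start at k = 2, θ = 5.66: P(X<11.1) ≈ 0.583.
Too low — raise k to concentrate. Iterating converges to k ≈ 11.9.
Then θ = 5.66/(11.9−1) ≈ 0.521.

k ≈ 11.9, θ ≈ 0.521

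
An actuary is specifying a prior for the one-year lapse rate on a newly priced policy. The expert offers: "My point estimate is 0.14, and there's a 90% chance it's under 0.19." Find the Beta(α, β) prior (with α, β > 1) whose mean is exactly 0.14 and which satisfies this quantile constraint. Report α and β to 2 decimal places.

With mean 0.14 fixed, write α = 0.14s, β = 0.86s where s = α+β.
Need P(θ < 0.19) = 0.9 under Beta(0.14s, 0.86s). Normal approximation: (q−m)/√(m(1−m)/s) ≈ z_{0.9} = 1.28, so s ≈ 0.14·0.86·(1.28)²/(0.19−0.14)² = 79.1.
At s = 79.1: P(θ<0.19) ≈ 0.894. Adjusting to match 0.9 gives s ≈ 83.73.
So α = 0.14·83.73 ≈ 11.72, β = 0.86·83.73 ≈ 72.01.

α ≈ 11.72, β ≈ 72.01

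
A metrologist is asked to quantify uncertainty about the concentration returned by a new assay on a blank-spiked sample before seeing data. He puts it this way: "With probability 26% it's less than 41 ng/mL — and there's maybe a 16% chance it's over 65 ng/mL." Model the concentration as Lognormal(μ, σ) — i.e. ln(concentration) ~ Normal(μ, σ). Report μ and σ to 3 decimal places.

If T ~ Lognormal(μ,σ) then ln T ~ Normal(μ,σ), so the p-quantile of ln T is μ + z_p·σ.
ln(41) = 3.714 and ln(65) = 4.174; z_{0.26} = -0.6433, z_{0.84} = 0.9945.
σ = (4.174 − 3.714)/(0.9945 − (-0.6433)) = 0.281.
μ = 3.714 − (-0.6433)·0.281 = 3.895.

μ ≈ 3.895, σ ≈ 0.281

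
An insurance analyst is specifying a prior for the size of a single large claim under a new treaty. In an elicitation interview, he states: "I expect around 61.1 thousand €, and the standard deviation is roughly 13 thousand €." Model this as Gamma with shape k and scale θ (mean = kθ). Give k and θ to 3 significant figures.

k ≈ 22.1, θ ≈ 2.77

For Gamma(k, scale θ): mean = kθ, variance = kθ², so CV = 1/√k.
CV = SD/mean = 13/61.1 = 0.2128, hence k = 1/CV² = 22.1.
Then θ = mean/k = 61.1/22.1 = 2.77.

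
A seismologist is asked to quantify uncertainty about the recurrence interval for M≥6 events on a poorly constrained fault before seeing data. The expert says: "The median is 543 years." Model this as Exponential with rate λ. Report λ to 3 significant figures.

Exponential median = ln 2 / λ, so λ = ln 2 / 543.0 = 0.00128.

λ ≈ 0.00128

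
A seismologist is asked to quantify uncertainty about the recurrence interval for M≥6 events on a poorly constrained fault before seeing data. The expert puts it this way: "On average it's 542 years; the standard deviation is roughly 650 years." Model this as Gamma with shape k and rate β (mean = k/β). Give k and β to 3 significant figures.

For Gamma(k, rate β): mean = k/β, variance = k/β², so CV = 1/√k.
CV = SD/mean = 650/542 = 1.199, hence k = 1/CV² = 0.695.
Then β = k/mean = 0.695/542 = 0.00128.

k ≈ 0.695, β ≈ 0.00128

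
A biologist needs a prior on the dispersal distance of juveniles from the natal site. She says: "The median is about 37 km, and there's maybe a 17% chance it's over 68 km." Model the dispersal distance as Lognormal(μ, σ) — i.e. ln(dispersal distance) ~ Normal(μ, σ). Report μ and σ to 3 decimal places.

μ ≈ 3.611, σ ≈ 0.638

If T ~ Lognormal(μ,σ) then ln T ~ Normal(μ,σ), so the p-quantile of ln T is μ + z_p·σ.
ln(37) = 3.611 and ln(68) = 4.22; z_{0.5} = 0, z_{0.83} = 0.9542.
σ = (4.22 − 3.611)/(0.9542 − (0)) = 0.638.
μ = 3.611 − (0)·0.638 = 3.611.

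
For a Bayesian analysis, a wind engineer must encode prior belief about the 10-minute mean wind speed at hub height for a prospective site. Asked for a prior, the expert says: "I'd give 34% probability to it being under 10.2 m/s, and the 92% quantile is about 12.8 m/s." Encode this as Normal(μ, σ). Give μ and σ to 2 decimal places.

The p-quantile of Normal(μ,σ) is μ + z_p·σ, with z_{0.34} = -0.4125 and z_{0.92} = 1.405.
Eliminate σ: μ = (z₂·x₁ − z₁·x₂)/(z₂ − z₁) = (1.405·10.2 − (-0.4125)·12.8)/1.818 = 10.79.
Then σ = (x₂ − x₁)/(z₂ − z₁) = (12.8 − 10.2)/1.818 = 1.43.

μ = 10.79, σ = 1.43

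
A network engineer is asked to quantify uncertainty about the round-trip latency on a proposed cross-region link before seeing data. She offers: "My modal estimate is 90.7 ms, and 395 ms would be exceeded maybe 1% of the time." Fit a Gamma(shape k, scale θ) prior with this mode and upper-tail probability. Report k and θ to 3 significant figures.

Gamma(k,θ) with k>1 has mode (k−1)θ, so θ = 90.7/(k−1).
Need P(X < 395) = 0.99 with θ tied to k this way. Start at k = 2, θ = 90.7: P(X<395) ≈ 0.931.
Too low — raise k to concentrate. Iterating converges to k ≈ 2.89.
Then θ = 90.7/(2.89−1) ≈ 48.1.

k ≈ 2.89, θ ≈ 48.1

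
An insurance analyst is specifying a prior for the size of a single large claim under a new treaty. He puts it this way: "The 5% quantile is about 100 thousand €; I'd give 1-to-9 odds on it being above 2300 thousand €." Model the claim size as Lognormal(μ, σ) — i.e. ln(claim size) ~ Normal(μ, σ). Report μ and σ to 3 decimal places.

μ ≈ 6.368, σ ≈ 1.071

If T ~ Lognormal(μ,σ) then ln T ~ Normal(μ,σ), so the p-quantile of ln T is μ + z_p·σ.
ln(100) = 4.605 and ln(2300) = 7.741; z_{0.05} = -1.645, z_{0.9} = 1.282.
σ = (7.741 − 4.605)/(1.282 − (-1.645)) = 1.071.
μ = 4.605 − (-1.645)·1.071 = 6.368.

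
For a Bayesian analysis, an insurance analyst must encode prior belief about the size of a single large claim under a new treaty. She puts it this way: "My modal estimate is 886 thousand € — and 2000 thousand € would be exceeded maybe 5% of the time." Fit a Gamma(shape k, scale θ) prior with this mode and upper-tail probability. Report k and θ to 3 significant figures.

k ≈ 5.14, θ ≈ 214

Gamma(k,θ) with k>1 has mode (k−1)θ, so θ = 886/(k−1).
Need P(X < 2000) = 0.95 with θ tied to k this way. Start at k = 2, θ = 886: P(X<2000) ≈ 0.659.
Too low — raise k to concentrate. Iterating converges to k ≈ 5.14.
Then θ = 886/(5.14−1) ≈ 214.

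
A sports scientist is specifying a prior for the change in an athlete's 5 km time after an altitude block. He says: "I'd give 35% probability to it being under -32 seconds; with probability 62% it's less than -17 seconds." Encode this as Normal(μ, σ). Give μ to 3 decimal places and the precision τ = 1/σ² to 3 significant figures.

μ = -23.633, τ = 0.00212

The p-quantile of Normal(μ,σ) is μ + z_p·σ, with z_{0.35} = -0.3853 and z_{0.62} = 0.3055.
Eliminate σ: μ = (z₂·x₁ − z₁·x₂)/(z₂ − z₁) = (0.3055·-32 − (-0.3853)·-17)/0.6908 = -23.633.
Then σ = (x₂ − x₁)/(z₂ − z₁) = (-17 − -32)/0.6908 = 21.714.
Precision τ = 1/σ² = 1/21.71² = 0.00212.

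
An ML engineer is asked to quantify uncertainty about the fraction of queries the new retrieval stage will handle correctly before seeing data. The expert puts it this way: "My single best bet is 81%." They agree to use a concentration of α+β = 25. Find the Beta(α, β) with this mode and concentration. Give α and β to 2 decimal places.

α = 19.63, β = 5.37

For α,β > 1 the Beta mode is (α−1)/(α+β−2). With α+β = 25, the mode is (α−1)/23.
Set (α−1)/23 = 0.81 → α = 1 + 0.81·23 = 19.63.
β = 25 − α = 5.37.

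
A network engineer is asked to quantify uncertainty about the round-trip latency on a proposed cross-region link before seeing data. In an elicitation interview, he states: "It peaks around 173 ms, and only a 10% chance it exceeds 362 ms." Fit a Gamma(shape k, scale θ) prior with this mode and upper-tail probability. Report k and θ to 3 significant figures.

k ≈ 4.52, θ ≈ 49.1

Gamma(k,θ) with k>1 has mode (k−1)θ, so θ = 173/(k−1).
Need P(X < 362) = 0.9 with θ tied to k this way. Start at k = 2, θ = 173: P(X<362) ≈ 0.618.
Too low — raise k to concentrate. Iterating converges to k ≈ 4.52.
Then θ = 173/(4.52−1) ≈ 49.1.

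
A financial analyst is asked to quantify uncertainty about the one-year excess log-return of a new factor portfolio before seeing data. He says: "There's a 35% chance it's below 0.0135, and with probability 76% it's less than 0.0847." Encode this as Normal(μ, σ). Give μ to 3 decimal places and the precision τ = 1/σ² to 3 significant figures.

The p-quantile of Normal(μ,σ) is μ + z_p·σ, with z_{0.35} = -0.3853 and z_{0.76} = 0.7063.
Eliminate σ: μ = (z₂·x₁ − z₁·x₂)/(z₂ − z₁) = (0.7063·0.0135 − (-0.3853)·0.0847)/1.092 = 0.039.
Then σ = (x₂ − x₁)/(z₂ − z₁) = (0.0847 − 0.0135)/1.092 = 0.065.
Precision τ = 1/σ² = 1/0.06522² = 235.

μ = 0.039, τ = 235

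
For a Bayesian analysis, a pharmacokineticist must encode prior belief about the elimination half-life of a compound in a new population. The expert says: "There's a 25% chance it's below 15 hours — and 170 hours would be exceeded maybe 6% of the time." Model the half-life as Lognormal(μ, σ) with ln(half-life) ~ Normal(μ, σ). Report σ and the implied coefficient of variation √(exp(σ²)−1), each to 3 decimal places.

σ ≈ 1.089, CV ≈ 1.508

If T ~ Lognormal(μ,σ) then ln T ~ Normal(μ,σ), so the p-quantile of ln T is μ + z_p·σ.
ln(15) = 2.708 and ln(170) = 5.136; z_{0.25} = -0.6745, z_{0.94} = 1.555.
σ = (5.136 − 2.708)/(1.555 − (-0.6745)) = 1.089.
μ = 2.708 − (-0.6745)·1.089 = 3.443.
CV = √(exp(σ²)−1) = √(exp(1.1860)−1) = 1.508.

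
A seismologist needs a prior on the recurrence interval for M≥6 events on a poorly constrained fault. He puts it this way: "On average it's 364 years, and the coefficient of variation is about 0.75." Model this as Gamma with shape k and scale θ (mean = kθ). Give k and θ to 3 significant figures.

For Gamma(k, scale θ): mean = kθ, variance = kθ², so CV = 1/√k.
CV = 0.75, hence k = 1/CV² = 1.78.
Then θ = mean/k = 364/1.78 = 205.

k ≈ 1.78, θ ≈ 205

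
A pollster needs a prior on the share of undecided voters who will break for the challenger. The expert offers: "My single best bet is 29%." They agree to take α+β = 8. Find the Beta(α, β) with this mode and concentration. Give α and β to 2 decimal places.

For α,β > 1 the Beta mode is (α−1)/(α+β−2). With α+β = 8, the mode is (α−1)/6.
Set (α−1)/6 = 0.29 → α = 1 + 0.29·6 = 2.74.
β = 8 − α = 5.26.

α = 2.74, β = 5.26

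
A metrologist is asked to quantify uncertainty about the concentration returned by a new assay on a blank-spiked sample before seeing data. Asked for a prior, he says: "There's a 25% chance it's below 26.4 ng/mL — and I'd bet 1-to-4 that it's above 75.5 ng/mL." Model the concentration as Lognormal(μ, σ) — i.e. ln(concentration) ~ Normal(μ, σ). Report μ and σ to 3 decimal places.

If T ~ Lognormal(μ,σ) then ln T ~ Normal(μ,σ), so the p-quantile of ln T is μ + z_p·σ.
ln(26.4) = 3.273 and ln(75.5) = 4.324; z_{0.25} = -0.6745, z_{0.8} = 0.8416.
σ = (4.324 − 3.273)/(0.8416 − (-0.6745)) = 0.693.
μ = 3.273 − (-0.6745)·0.693 = 3.741.

μ ≈ 3.741, σ ≈ 0.693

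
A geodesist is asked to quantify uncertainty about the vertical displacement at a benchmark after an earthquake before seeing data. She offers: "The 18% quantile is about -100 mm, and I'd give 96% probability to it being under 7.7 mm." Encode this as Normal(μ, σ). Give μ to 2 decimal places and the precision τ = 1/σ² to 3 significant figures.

μ = -63.02, τ = 0.000613

For Normal(μ,σ), the p-quantile is μ + z_p·σ. Here z_{0.18} = -0.9154, z_{0.96} = 1.751.
So -100 = μ − 0.9154σ and 7.7 = μ + 1.751σ.
Subtracting: σ = (7.7 − -100)/(1.751 − (-0.9154)) = 40.40.
Then μ = -100 − (-0.9154)·40.40 = -63.02.
Precision τ = 1/σ² = 1/40.4² = 0.000613.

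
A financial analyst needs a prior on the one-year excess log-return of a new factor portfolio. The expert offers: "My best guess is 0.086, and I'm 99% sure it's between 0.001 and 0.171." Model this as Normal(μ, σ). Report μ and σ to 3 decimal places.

A symmetric 99% interval runs μ ± z·σ with z = 2.576.
Half-width = 0.085, so σ = 0.085/2.576 = 0.033.
μ is the stated best guess, 0.086.

μ = 0.086, σ = 0.033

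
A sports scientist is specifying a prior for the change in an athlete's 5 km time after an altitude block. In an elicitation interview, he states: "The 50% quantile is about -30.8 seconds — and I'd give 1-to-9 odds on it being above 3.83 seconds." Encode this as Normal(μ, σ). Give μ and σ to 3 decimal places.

μ = -30.800, σ = 27.022

The p-quantile of Normal(μ,σ) is μ + z_p·σ, with z_{0.5} = 0 and z_{0.9} = 1.282.
Eliminate σ: μ = (z₂·x₁ − z₁·x₂)/(z₂ − z₁) = (1.282·-30.8 − (0)·3.83)/1.282 = -30.800.
Then σ = (x₂ − x₁)/(z₂ − z₁) = (3.83 − -30.8)/1.282 = 27.022.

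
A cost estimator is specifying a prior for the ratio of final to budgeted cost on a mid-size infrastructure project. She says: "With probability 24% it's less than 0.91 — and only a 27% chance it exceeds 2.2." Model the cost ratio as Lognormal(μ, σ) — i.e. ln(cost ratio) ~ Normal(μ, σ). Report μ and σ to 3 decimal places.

μ ≈ 0.378, σ ≈ 0.669

If T ~ Lognormal(μ,σ) then ln T ~ Normal(μ,σ), so the p-quantile of ln T is μ + z_p·σ.
ln(0.91) = -0.09431 and ln(2.2) = 0.7885; z_{0.24} = -0.7063, z_{0.73} = 0.6128.
σ = (0.7885 − -0.09431)/(0.6128 − (-0.7063)) = 0.669.
μ = -0.09431 − (-0.7063)·0.669 = 0.378.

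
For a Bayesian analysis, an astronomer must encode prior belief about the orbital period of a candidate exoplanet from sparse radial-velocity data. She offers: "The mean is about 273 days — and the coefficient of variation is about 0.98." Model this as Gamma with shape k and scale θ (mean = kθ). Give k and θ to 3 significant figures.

For Gamma(k, scale θ): mean = kθ, variance = kθ², so CV = 1/√k.
CV = 0.98, hence k = 1/CV² = 1.04.
Then θ = mean/k = 273/1.04 = 262.

k ≈ 1.04, θ ≈ 262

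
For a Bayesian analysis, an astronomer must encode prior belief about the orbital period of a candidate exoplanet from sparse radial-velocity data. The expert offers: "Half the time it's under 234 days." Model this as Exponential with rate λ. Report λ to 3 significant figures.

Exponential median = ln 2 / λ, so λ = ln 2 / 234.0 = 0.00296.

λ ≈ 0.00296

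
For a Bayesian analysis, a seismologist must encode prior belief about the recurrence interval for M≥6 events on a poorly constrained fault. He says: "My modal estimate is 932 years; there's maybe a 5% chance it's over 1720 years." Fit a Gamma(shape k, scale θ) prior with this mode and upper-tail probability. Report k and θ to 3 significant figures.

k ≈ 8.41, θ ≈ 126

Gamma(k,θ) with k>1 has mode (k−1)θ, so θ = 932/(k−1).
Need P(X < 1720) = 0.95 with θ tied to k this way. Start at k = 2, θ = 932: P(X<1720) ≈ 0.551.
Too low — raise k to concentrate. Iterating converges to k ≈ 8.41.
Then θ = 932/(8.41−1) ≈ 126.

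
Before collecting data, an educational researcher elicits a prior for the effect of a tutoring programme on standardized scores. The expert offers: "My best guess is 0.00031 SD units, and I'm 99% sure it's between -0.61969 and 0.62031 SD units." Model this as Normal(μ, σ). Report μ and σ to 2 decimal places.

μ = 0.00, σ = 0.24

A symmetric 99% interval runs μ ± z·σ with z = 2.576.
Half-width = 0.62, so σ = 0.62/2.576 = 0.24.
μ is the stated best guess, 0.00.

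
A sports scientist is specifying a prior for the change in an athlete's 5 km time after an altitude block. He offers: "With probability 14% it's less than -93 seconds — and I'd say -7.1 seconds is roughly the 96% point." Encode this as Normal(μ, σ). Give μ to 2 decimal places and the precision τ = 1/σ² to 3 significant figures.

μ = -60.22, τ = 0.00109

For Normal(μ,σ), the p-quantile is μ + z_p·σ. Here z_{0.14} = -1.08, z_{0.96} = 1.751.
So -93 = μ − 1.08σ and -7.1 = μ + 1.751σ.
Subtracting: σ = (-7.1 − -93)/(1.751 − (-1.08)) = 30.34.
Then μ = -93 − (-1.08)·30.34 = -60.22.
Precision τ = 1/σ² = 1/30.34² = 0.00109.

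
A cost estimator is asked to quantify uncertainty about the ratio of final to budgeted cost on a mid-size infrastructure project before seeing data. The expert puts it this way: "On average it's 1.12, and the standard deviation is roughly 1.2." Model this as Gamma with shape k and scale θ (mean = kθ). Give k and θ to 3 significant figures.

k ≈ 0.871, θ ≈ 1.29

For Gamma(k, scale θ): mean = kθ, variance = kθ², so CV = 1/√k.
CV = SD/mean = 1.2/1.12 = 1.071, hence k = 1/CV² = 0.871.
Then θ = mean/k = 1.12/0.871 = 1.29.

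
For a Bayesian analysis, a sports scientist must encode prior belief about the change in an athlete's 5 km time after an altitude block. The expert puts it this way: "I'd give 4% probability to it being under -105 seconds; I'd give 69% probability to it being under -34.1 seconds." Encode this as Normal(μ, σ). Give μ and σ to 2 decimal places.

The p-quantile of Normal(μ,σ) is μ + z_p·σ, with z_{0.04} = -1.751 and z_{0.69} = 0.4959.
Eliminate σ: μ = (z₂·x₁ − z₁·x₂)/(z₂ − z₁) = (0.4959·-105 − (-1.751)·-34.1)/2.247 = -49.75.
Then σ = (x₂ − x₁)/(z₂ − z₁) = (-34.1 − -105)/2.247 = 31.56.

μ = -49.75, σ = 31.56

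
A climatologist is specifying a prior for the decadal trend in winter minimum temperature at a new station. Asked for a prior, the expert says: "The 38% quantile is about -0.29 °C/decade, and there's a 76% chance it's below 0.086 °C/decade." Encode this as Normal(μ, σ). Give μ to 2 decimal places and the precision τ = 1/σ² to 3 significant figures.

μ = -0.18, τ = 7.24

The p-quantile of Normal(μ,σ) is μ + z_p·σ, with z_{0.38} = -0.3055 and z_{0.76} = 0.7063.
Eliminate σ: μ = (z₂·x₁ − z₁·x₂)/(z₂ − z₁) = (0.7063·-0.29 − (-0.3055)·0.086)/1.012 = -0.18.
Then σ = (x₂ − x₁)/(z₂ − z₁) = (0.086 − -0.29)/1.012 = 0.37.
Precision τ = 1/σ² = 1/0.3716² = 7.24.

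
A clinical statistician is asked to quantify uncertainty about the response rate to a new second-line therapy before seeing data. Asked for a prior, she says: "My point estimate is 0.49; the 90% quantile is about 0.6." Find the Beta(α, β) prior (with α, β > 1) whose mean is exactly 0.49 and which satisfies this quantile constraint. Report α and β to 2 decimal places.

α ≈ 16.50, β ≈ 17.17

With mean 0.49 fixed, write α = 0.49s, β = 0.51s where s = α+β.
Need P(θ < 0.6) = 0.9 under Beta(0.49s, 0.51s). Normal approximation: (q−m)/√(m(1−m)/s) ≈ z_{0.9} = 1.28, so s ≈ 0.49·0.51·(1.28)²/(0.6−0.49)² = 33.9.
At s = 33.9: P(θ<0.6) ≈ 0.901. Adjusting to match 0.9 gives s ≈ 33.67.
So α = 0.49·33.67 ≈ 16.50, β = 0.51·33.67 ≈ 17.17.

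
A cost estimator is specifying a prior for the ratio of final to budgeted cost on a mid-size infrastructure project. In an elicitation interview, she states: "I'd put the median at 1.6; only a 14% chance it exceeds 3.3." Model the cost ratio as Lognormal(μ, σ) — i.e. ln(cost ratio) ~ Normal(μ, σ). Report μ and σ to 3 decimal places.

μ ≈ 0.470, σ ≈ 0.670

If T ~ Lognormal(μ,σ) then ln T ~ Normal(μ,σ), so the p-quantile of ln T is μ + z_p·σ.
ln(1.6) = 0.47 and ln(3.3) = 1.194; z_{0.5} = 0, z_{0.86} = 1.08.
σ = (1.194 − 0.47)/(1.08 − (0)) = 0.670.
μ = 0.47 − (0)·0.670 = 0.470.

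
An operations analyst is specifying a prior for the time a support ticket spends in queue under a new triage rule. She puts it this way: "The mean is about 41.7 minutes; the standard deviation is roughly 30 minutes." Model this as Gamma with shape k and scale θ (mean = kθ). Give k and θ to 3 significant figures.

k ≈ 1.93, θ ≈ 21.6

For Gamma(k, scale θ): mean = kθ, variance = kθ², so CV = 1/√k.
CV = SD/mean = 30/41.7 = 0.7194, hence k = 1/CV² = 1.93.
Then θ = mean/k = 41.7/1.93 = 21.6.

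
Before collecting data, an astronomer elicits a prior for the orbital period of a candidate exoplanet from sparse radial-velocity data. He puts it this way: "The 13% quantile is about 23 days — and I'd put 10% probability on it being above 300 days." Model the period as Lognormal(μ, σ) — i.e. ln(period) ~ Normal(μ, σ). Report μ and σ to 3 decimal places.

μ ≈ 4.337, σ ≈ 1.067

If T ~ Lognormal(μ,σ) then ln T ~ Normal(μ,σ), so the p-quantile of ln T is μ + z_p·σ.
ln(23) = 3.135 and ln(300) = 5.704; z_{0.13} = -1.126, z_{0.9} = 1.282.
σ = (5.704 − 3.135)/(1.282 − (-1.126)) = 1.067.
μ = 3.135 − (-1.126)·1.067 = 4.337.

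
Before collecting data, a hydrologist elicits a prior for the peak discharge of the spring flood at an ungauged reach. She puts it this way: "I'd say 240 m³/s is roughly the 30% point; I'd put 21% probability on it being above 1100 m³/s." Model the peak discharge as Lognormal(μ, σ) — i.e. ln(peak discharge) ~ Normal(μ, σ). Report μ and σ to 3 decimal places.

If T ~ Lognormal(μ,σ) then ln T ~ Normal(μ,σ), so the p-quantile of ln T is μ + z_p·σ.
ln(240) = 5.481 and ln(1100) = 7.003; z_{0.3} = -0.5244, z_{0.79} = 0.8064.
σ = (7.003 − 5.481)/(0.8064 − (-0.5244)) = 1.144.
μ = 5.481 − (-0.5244)·1.144 = 6.081.

μ ≈ 6.081, σ ≈ 1.144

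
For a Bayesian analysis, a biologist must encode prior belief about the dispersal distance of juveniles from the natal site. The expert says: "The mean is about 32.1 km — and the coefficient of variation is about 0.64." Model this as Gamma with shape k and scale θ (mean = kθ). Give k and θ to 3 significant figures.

For Gamma(k, scale θ): mean = kθ, variance = kθ², so CV = 1/√k.
CV = 0.64, hence k = 1/CV² = 2.44.
Then θ = mean/k = 32.1/2.44 = 13.1.

k ≈ 2.44, θ ≈ 13.1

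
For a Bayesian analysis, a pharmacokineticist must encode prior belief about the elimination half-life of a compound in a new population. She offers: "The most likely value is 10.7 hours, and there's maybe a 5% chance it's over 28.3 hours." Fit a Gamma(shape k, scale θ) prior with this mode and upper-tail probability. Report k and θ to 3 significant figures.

k ≈ 3.85, θ ≈ 3.75

Gamma(k,θ) with k>1 has mode (k−1)θ, so θ = 10.7/(k−1).
Need P(X < 28.3) = 0.95 with θ tied to k this way. Start at k = 2, θ = 10.7: P(X<28.3) ≈ 0.741.
Too low — raise k to concentrate. Iterating converges to k ≈ 3.85.
Then θ = 10.7/(3.85−1) ≈ 3.75.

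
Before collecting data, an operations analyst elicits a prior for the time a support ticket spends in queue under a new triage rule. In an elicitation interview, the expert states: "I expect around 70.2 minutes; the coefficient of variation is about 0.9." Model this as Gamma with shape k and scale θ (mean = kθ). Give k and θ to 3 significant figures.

For Gamma(k, scale θ): mean = kθ, variance = kθ², so CV = 1/√k.
CV = 0.9, hence k = 1/CV² = 1.23.
Then θ = mean/k = 70.2/1.23 = 56.9.

k ≈ 1.23, θ ≈ 56.9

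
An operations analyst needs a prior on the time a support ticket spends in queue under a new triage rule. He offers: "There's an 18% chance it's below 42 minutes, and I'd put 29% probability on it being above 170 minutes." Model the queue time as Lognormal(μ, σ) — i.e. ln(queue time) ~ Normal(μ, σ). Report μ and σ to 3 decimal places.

If T ~ Lognormal(μ,σ) then ln T ~ Normal(μ,σ), so the p-quantile of ln T is μ + z_p·σ.
ln(42) = 3.738 and ln(170) = 5.136; z_{0.18} = -0.9154, z_{0.71} = 0.5534.
σ = (5.136 − 3.738)/(0.5534 − (-0.9154)) = 0.952.
μ = 3.738 − (-0.9154)·0.952 = 4.609.

μ ≈ 4.609, σ ≈ 0.952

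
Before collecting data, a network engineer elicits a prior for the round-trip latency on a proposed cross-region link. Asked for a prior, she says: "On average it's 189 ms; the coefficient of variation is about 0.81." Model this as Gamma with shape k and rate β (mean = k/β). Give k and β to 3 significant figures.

k ≈ 1.52, β ≈ 0.00806

For Gamma(k, rate β): mean = k/β, variance = k/β², so CV = 1/√k.
CV = 0.81, hence k = 1/CV² = 1.52.
Then β = k/mean = 1.52/189 = 0.00806.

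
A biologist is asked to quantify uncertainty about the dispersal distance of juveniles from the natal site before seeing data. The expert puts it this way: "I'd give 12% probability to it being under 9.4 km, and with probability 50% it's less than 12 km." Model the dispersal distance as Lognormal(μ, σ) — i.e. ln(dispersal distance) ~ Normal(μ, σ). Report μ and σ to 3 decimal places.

If T ~ Lognormal(μ,σ) then ln T ~ Normal(μ,σ), so the p-quantile of ln T is μ + z_p·σ.
ln(9.4) = 2.241 and ln(12) = 2.485; z_{0.12} = -1.175, z_{0.5} = 0.
σ = (2.485 − 2.241)/(0 − (-1.175)) = 0.208.
μ = 2.241 − (-1.175)·0.208 = 2.485.

μ ≈ 2.485, σ ≈ 0.208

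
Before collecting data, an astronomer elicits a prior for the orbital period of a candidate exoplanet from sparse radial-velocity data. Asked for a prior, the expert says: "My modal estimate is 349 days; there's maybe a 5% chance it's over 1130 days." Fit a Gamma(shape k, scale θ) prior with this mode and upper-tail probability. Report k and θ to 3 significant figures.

Gamma(k,θ) with k>1 has mode (k−1)θ, so θ = 349/(k−1).
Need P(X < 1130) = 0.95 with θ tied to k this way. Start at k = 2, θ = 349: P(X<1130) ≈ 0.834.
Too low — raise k to concentrate. Iterating converges to k ≈ 2.9.
Then θ = 349/(2.9−1) ≈ 184.

k ≈ 2.9, θ ≈ 184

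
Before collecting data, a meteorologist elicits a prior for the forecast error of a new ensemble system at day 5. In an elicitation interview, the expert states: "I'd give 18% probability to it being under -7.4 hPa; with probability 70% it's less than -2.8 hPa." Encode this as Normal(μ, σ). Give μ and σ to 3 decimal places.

For Normal(μ,σ), the p-quantile is μ + z_p·σ. Here z_{0.18} = -0.9154, z_{0.7} = 0.5244.
So -7.4 = μ − 0.9154σ and -2.8 = μ + 0.5244σ.
Subtracting: σ = (-2.8 − -7.4)/(0.5244 − (-0.9154)) = 3.195.
Then μ = -7.4 − (-0.9154)·3.195 = -4.475.

μ = -4.475, σ = 3.195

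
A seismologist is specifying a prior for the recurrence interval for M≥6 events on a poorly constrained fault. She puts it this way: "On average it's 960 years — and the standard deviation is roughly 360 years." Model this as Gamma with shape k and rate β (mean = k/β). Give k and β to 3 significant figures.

k ≈ 7.11, β ≈ 0.00741

For Gamma(k, rate β): mean = k/β, variance = k/β², so CV = 1/√k.
CV = SD/mean = 360/960 = 0.375, hence k = 1/CV² = 7.11.
Then β = k/mean = 7.11/960 = 0.00741.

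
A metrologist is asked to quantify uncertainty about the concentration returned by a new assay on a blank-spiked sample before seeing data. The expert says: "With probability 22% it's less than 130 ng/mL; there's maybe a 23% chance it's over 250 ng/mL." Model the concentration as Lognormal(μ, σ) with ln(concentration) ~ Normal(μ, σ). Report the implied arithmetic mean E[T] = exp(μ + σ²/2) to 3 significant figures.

E[T] ≈ 199 ng/mL

If T ~ Lognormal(μ,σ) then ln T ~ Normal(μ,σ), so the p-quantile of ln T is μ + z_p·σ.
ln(130) = 4.868 and ln(250) = 5.521; z_{0.22} = -0.7722, z_{0.77} = 0.7388.
σ = (5.521 − 4.868)/(0.7388 − (-0.7722)) = 0.433.
μ = 4.868 − (-0.7722)·0.433 = 5.202.
E[T] = exp(μ + σ²/2) = exp(5.202 + 0.0936) = 199 ng/mL.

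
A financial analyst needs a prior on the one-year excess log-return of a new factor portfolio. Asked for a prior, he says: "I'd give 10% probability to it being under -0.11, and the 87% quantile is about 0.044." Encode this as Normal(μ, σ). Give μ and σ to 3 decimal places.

μ = -0.028, σ = 0.064

For Normal(μ,σ), the p-quantile is μ + z_p·σ. Here z_{0.1} = -1.282, z_{0.87} = 1.126.
So -0.11 = μ − 1.282σ and 0.044 = μ + 1.126σ.
Subtracting: σ = (0.044 − -0.11)/(1.126 − (-1.282)) = 0.064.
Then μ = -0.11 − (-1.282)·0.064 = -0.028.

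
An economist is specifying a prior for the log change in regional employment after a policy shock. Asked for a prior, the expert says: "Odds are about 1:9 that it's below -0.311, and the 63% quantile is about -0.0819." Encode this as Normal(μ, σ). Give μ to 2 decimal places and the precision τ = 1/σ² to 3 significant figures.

μ = -0.13, τ = 49.6

For Normal(μ,σ), the p-quantile is μ + z_p·σ. Here z_{0.1} = -1.282, z_{0.63} = 0.3319.
So -0.311 = μ − 1.282σ and -0.0819 = μ + 0.3319σ.
Subtracting: σ = (-0.0819 − -0.311)/(0.3319 − (-1.282)) = 0.14.
Then μ = -0.311 − (-1.282)·0.14 = -0.13.
Precision τ = 1/σ² = 1/0.142² = 49.6.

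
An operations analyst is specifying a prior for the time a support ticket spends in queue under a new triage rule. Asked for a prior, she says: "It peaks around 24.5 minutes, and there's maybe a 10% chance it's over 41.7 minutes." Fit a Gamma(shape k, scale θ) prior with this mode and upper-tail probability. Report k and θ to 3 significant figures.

k ≈ 7.69, θ ≈ 3.66

Gamma(k,θ) with k>1 has mode (k−1)θ, so θ = 24.5/(k−1).
Need P(X < 41.7) = 0.9 with θ tied to k this way. Start at k = 2, θ = 24.5: P(X<41.7) ≈ 0.507.
Too low — raise k to concentrate. Iterating converges to k ≈ 7.69.
Then θ = 24.5/(7.69−1) ≈ 3.66.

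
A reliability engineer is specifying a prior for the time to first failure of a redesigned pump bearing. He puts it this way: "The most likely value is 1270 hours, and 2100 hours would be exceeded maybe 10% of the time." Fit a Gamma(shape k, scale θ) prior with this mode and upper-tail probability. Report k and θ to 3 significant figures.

k ≈ 8.46, θ ≈ 170

Gamma(k,θ) with k>1 has mode (k−1)θ, so θ = 1270/(k−1).
Need P(X < 2100) = 0.9 with θ tied to k this way. Start at k = 2, θ = 1270: P(X<2100) ≈ 0.492.
Too low — raise k to concentrate. Iterating converges to k ≈ 8.46.
Then θ = 1270/(8.46−1) ≈ 170.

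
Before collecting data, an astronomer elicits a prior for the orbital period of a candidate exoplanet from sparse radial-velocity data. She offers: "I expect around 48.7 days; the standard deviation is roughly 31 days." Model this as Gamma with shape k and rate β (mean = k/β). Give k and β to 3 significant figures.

For Gamma(k, rate β): mean = k/β, variance = k/β², so CV = 1/√k.
CV = SD/mean = 31/48.7 = 0.6366, hence k = 1/CV² = 2.47.
Then β = k/mean = 2.47/48.7 = 0.0507.

k ≈ 2.47, β ≈ 0.0507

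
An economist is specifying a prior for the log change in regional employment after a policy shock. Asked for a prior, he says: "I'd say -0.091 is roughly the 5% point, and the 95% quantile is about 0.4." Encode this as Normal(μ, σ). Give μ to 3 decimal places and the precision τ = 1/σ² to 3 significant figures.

For Normal(μ,σ), the p-quantile is μ + z_p·σ. Here z_{0.05} = -1.645, z_{0.95} = 1.645.
So -0.091 = μ − 1.645σ and 0.4 = μ + 1.645σ.
Subtracting: σ = (0.4 − -0.091)/(1.645 − (-1.645)) = 0.149.
Then μ = -0.091 − (-1.645)·0.149 = 0.155.
Precision τ = 1/σ² = 1/0.1493² = 44.9.

μ = 0.155, τ = 44.9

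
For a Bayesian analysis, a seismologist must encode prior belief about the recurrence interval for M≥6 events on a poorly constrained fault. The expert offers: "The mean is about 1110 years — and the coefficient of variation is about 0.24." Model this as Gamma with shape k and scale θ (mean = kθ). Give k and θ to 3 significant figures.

k ≈ 17.4, θ ≈ 63.9

For Gamma(k, scale θ): mean = kθ, variance = kθ², so CV = 1/√k.
CV = 0.24, hence k = 1/CV² = 17.4.
Then θ = mean/k = 1110/17.4 = 63.9.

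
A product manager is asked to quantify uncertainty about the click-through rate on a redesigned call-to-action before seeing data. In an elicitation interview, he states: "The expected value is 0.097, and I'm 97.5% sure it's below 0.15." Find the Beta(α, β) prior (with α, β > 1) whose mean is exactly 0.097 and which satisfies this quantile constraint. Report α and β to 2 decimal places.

α ≈ 14.05, β ≈ 130.81

With mean 0.097 fixed, write α = 0.097s, β = 0.903s where s = α+β.
Need P(θ < 0.15) = 0.975 under Beta(0.097s, 0.903s). Normal approximation: (q−m)/√(m(1−m)/s) ≈ z_{0.975} = 1.96, so s ≈ 0.097·0.903·(1.96)²/(0.15−0.097)² = 119.8.
At s = 119.8: P(θ<0.15) ≈ 0.964. Adjusting to match 0.975 gives s ≈ 144.86.
So α = 0.097·144.86 ≈ 14.05, β = 0.903·144.86 ≈ 130.81.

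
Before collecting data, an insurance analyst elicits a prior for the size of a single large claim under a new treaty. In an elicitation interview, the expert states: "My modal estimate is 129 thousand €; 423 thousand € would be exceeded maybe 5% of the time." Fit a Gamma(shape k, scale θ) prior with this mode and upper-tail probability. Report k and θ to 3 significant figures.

k ≈ 2.85, θ ≈ 69.6

Gamma(k,θ) with k>1 has mode (k−1)θ, so θ = 129/(k−1).
Need P(X < 423) = 0.95 with θ tied to k this way. Start at k = 2, θ = 129: P(X<423) ≈ 0.839.
Too low — raise k to concentrate. Iterating converges to k ≈ 2.85.
Then θ = 129/(2.85−1) ≈ 69.6.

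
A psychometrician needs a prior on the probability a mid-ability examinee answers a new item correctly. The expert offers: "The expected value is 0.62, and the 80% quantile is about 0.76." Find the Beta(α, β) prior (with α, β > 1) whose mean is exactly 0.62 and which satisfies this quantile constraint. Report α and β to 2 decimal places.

α ≈ 5.47, β ≈ 3.35

With mean 0.62 fixed, write α = 0.62s, β = 0.38s where s = α+β.
Need P(θ < 0.76) = 0.8 under Beta(0.62s, 0.38s). Normal approximation: (q−m)/√(m(1−m)/s) ≈ z_{0.8} = 0.842, so s ≈ 0.62·0.38·(0.842)²/(0.76−0.62)² = 8.5.
At s = 8.5: P(θ<0.76) ≈ 0.795. Adjusting to match 0.8 gives s ≈ 8.82.
So α = 0.62·8.82 ≈ 5.47, β = 0.38·8.82 ≈ 3.35.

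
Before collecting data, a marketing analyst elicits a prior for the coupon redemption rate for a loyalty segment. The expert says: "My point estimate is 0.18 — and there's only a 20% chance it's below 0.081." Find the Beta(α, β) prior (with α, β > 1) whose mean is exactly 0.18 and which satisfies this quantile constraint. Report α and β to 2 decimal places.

With mean 0.18 fixed, write α = 0.18s, β = 0.82s where s = α+β.
Need P(θ < 0.081) = 0.2 under Beta(0.18s, 0.82s). Normal approximation: (q−m)/√(m(1−m)/s) ≈ z_{0.2} = -0.842, so s ≈ 0.18·0.82·(-0.842)²/(0.081−0.18)² = 10.7.
At s = 10.7: P(θ<0.081) ≈ 0.202. Adjusting to match 0.2 gives s ≈ 10.79.
So α = 0.18·10.79 ≈ 1.94, β = 0.82·10.79 ≈ 8.85.

α ≈ 1.94, β ≈ 8.85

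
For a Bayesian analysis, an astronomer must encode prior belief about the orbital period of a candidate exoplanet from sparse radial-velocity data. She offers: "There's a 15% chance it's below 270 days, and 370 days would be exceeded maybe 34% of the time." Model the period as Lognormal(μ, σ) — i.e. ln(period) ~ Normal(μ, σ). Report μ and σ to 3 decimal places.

If T ~ Lognormal(μ,σ) then ln T ~ Normal(μ,σ), so the p-quantile of ln T is μ + z_p·σ.
ln(270) = 5.598 and ln(370) = 5.914; z_{0.15} = -1.036, z_{0.66} = 0.4125.
σ = (5.914 − 5.598)/(0.4125 − (-1.036)) = 0.217.
μ = 5.598 − (-1.036)·0.217 = 5.824.

μ ≈ 5.824, σ ≈ 0.217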